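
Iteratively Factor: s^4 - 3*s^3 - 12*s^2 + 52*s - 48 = (s - 2)*(s^3 - s^2 - 14*s + 24) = (s - 2)^2*(s^2 + s - 12) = (s - 2)^2*(s + 4)*(s - 3)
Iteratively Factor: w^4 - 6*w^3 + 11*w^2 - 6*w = (w - 3)*(w^3 - 3*w^2 + 2*w) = (w - 3)*(w - 1)*(w^2 - 2*w) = w*(w - 3)*(w - 1)*(w - 2)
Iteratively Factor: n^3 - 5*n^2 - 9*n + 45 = (n + 3)*(n^2 - 8*n + 15) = (n - 5)*(n + 3)*(n - 3)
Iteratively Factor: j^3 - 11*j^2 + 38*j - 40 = (j - 2)*(j^2 - 9*j + 20) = (j - 5)*(j - 2)*(j - 4)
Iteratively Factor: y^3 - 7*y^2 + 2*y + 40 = (y - 5)*(y^2 - 2*y - 8) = (y - 5)*(y - 4)*(y + 2)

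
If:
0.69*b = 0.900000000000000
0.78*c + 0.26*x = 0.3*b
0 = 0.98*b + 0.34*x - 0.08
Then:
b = 1.30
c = 1.68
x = -3.52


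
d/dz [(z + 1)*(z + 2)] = 2*z + 3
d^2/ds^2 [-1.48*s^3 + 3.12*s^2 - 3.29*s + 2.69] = 6.24 - 8.88*s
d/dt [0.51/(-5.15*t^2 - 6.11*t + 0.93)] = (5.253*t + 3.1161)/(5.15*t^2 + 6.11*t - 0.93)^2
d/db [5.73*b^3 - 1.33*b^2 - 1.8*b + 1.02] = 17.19*b^2 - 2.66*b - 1.8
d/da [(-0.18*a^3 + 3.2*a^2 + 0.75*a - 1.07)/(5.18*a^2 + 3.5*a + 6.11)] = (-0.9324*a^4 - 1.26*a^3 + 4.01560000000001*a^2 + 50.1892*a + 8.3275)/(26.8324*a^4 + 36.26*a^3 + 75.5496*a^2 + 42.77*a + 37.3321)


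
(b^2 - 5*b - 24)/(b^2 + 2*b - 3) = (b - 8)/(b - 1)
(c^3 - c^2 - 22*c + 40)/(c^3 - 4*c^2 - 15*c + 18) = (c^3 - c^2 - 22*c + 40)/(c^3 - 4*c^2 - 15*c + 18)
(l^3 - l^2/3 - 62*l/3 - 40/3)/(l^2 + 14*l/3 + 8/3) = l - 5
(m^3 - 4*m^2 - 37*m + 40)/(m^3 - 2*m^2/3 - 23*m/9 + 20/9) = 9*(m^2 - 3*m - 40)/(9*m^2 + 3*m - 20)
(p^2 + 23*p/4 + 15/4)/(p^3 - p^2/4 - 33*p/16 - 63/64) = 16*(p + 5)/(16*p^2 - 16*p - 21)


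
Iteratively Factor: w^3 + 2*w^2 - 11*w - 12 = (w + 1)*(w^2 + w - 12) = (w + 1)*(w + 4)*(w - 3)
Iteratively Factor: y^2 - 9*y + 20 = (y - 5)*(y - 4)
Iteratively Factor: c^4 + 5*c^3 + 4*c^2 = (c)*(c^3 + 5*c^2 + 4*c) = c^2*(c^2 + 5*c + 4) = c^2*(c + 1)*(c + 4)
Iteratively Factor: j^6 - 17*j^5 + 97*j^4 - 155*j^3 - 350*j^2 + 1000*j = (j)*(j^5 - 17*j^4 + 97*j^3 - 155*j^2 - 350*j + 1000) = j*(j - 5)*(j^4 - 12*j^3 + 37*j^2 + 30*j - 200) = j*(j - 5)^2*(j^3 - 7*j^2 + 2*j + 40) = j*(j - 5)^3*(j^2 - 2*j - 8) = j*(j - 5)^3*(j - 4)*(j + 2)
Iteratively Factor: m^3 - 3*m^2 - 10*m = (m + 2)*(m^2 - 5*m) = (m - 5)*(m + 2)*(m)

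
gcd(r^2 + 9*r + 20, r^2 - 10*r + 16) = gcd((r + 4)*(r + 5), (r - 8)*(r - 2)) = 1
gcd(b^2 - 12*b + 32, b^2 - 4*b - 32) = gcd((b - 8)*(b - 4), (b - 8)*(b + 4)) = b - 8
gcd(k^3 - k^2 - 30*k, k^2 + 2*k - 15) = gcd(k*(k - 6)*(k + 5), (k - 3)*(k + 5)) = k + 5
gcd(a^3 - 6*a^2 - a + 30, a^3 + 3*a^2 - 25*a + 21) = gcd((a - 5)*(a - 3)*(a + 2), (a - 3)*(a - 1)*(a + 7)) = a - 3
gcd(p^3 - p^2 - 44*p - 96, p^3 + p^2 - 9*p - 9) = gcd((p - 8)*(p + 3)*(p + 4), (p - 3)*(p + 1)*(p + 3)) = p + 3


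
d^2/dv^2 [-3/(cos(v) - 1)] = 3*(cos(v) + 2)/(cos(v) - 1)^2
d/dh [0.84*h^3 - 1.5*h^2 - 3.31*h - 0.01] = 2.52*h^2 - 3.0*h - 3.31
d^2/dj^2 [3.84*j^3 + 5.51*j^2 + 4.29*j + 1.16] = 23.04*j + 11.02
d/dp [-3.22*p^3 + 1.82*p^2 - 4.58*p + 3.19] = -9.66*p^2 + 3.64*p - 4.58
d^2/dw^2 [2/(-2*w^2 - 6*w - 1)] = 8*(2*w^2 + 6*w - 2*(2*w + 3)^2 + 1)/(2*w^2 + 6*w + 1)^3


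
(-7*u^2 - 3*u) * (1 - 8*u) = 56*u^3 + 17*u^2 - 3*u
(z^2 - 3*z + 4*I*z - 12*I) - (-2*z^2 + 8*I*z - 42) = 3*z^2 - 3*z - 4*I*z + 42 - 12*I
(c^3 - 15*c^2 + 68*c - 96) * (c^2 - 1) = c^5 - 15*c^4 + 67*c^3 - 81*c^2 - 68*c + 96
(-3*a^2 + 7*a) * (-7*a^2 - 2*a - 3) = 21*a^4 - 43*a^3 - 5*a^2 - 21*a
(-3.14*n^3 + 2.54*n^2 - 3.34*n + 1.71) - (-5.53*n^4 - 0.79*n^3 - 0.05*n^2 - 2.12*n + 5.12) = 5.53*n^4 - 2.35*n^3 + 2.59*n^2 - 1.22*n - 3.41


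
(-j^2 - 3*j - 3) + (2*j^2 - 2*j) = j^2 - 5*j - 3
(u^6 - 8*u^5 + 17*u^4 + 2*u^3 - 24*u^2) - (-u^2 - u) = u^6 - 8*u^5 + 17*u^4 + 2*u^3 - 23*u^2 + u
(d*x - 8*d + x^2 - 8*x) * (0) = 0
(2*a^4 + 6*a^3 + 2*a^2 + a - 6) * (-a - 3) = -2*a^5 - 12*a^4 - 20*a^3 - 7*a^2 + 3*a + 18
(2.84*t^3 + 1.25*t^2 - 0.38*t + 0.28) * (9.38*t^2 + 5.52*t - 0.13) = 26.6392*t^5 + 27.4018*t^4 + 2.9664*t^3 + 0.3663*t^2 + 1.595*t - 0.0364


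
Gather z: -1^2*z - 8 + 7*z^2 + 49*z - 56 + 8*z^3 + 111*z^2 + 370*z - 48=8*z^3 + 118*z^2 + 418*z - 112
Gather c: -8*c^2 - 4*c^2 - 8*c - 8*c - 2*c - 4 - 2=-12*c^2 - 18*c - 6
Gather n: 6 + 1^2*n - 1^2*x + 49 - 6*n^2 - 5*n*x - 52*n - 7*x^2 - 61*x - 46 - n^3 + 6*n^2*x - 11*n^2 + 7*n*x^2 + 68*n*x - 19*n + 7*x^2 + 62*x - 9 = -n^3 + n^2*(6*x - 17) + n*(7*x^2 + 63*x - 70)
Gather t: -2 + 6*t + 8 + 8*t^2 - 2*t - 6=8*t^2 + 4*t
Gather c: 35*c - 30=35*c - 30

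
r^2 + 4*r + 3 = (r + 1)*(r + 3)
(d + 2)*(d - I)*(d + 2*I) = d^3 + 2*d^2 + I*d^2 + 2*d + 2*I*d + 4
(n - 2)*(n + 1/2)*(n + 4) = n^3 + 5*n^2/2 - 7*n - 4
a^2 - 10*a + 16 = (a - 8)*(a - 2)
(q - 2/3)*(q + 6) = q^2 + 16*q/3 - 4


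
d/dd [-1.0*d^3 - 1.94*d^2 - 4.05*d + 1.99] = -3.0*d^2 - 3.88*d - 4.05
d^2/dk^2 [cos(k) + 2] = -cos(k)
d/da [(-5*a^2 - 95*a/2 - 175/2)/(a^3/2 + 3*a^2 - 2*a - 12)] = 5*(2*a^4 + 38*a^3 + 227*a^2 + 516*a + 316)/(a^6 + 12*a^5 + 28*a^4 - 96*a^3 - 272*a^2 + 192*a + 576)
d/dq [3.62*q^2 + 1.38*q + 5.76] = 7.24*q + 1.38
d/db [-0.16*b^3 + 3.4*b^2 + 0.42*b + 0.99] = -0.48*b^2 + 6.8*b + 0.42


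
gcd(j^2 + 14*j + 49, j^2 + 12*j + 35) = j + 7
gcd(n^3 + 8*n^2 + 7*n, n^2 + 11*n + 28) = n + 7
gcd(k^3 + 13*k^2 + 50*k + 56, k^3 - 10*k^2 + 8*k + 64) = k + 2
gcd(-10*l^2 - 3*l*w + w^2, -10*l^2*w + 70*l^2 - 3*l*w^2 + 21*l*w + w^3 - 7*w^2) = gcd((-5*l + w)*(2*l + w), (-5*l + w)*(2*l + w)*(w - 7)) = -10*l^2 - 3*l*w + w^2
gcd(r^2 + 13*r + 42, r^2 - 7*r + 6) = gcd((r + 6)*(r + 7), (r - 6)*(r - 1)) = 1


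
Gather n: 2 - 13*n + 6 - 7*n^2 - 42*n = -7*n^2 - 55*n + 8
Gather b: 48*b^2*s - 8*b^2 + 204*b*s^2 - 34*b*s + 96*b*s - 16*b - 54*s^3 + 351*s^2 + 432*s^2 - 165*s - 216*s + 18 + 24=b^2*(48*s - 8) + b*(204*s^2 + 62*s - 16) - 54*s^3 + 783*s^2 - 381*s + 42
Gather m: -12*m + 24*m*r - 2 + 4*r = m*(24*r - 12) + 4*r - 2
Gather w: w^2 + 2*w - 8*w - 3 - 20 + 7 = w^2 - 6*w - 16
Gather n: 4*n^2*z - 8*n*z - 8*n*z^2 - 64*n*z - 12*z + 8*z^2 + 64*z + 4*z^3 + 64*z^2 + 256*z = 4*n^2*z + n*(-8*z^2 - 72*z) + 4*z^3 + 72*z^2 + 308*z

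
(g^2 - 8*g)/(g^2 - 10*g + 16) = g/(g - 2)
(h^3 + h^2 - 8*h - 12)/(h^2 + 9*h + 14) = (h^2 - h - 6)/(h + 7)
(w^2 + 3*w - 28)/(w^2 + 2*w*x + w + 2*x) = (w^2 + 3*w - 28)/(w^2 + 2*w*x + w + 2*x)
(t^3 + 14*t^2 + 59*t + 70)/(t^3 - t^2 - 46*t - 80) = (t + 7)/(t - 8)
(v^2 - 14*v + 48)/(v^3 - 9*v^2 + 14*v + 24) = (v - 8)/(v^2 - 3*v - 4)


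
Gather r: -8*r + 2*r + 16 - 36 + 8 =-6*r - 12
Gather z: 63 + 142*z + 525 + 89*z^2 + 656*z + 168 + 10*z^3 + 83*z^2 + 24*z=10*z^3 + 172*z^2 + 822*z + 756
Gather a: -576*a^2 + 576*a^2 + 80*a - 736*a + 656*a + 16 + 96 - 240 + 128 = 0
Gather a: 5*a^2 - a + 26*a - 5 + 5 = 5*a^2 + 25*a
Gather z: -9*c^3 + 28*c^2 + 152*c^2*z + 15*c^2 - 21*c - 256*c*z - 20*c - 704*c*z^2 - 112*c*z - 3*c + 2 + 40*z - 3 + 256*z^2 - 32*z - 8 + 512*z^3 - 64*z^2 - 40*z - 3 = -9*c^3 + 43*c^2 - 44*c + 512*z^3 + z^2*(192 - 704*c) + z*(152*c^2 - 368*c - 32) - 12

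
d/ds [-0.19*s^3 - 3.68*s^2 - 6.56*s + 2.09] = -0.57*s^2 - 7.36*s - 6.56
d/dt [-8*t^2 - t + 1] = -16*t - 1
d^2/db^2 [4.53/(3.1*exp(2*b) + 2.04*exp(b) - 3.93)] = (4.53*(6.2*exp(b) + 2.04)*(12.4*exp(b) + 4.08)*exp(b) - (56.172*exp(b) + 9.2412)*(3.1*exp(2*b) + 2.04*exp(b) - 3.93))*exp(b)/(3.1*exp(2*b) + 2.04*exp(b) - 3.93)^3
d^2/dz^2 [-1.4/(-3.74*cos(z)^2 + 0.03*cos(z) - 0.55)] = (-78.33056*(1 - cos(z)^2)^2 + 0.47124*cos(z)^3 - 27.64734*cos(z)^2 - 0.96558*cos(z) + 72.57348)/(3.74*cos(z)^2 - 0.03*cos(z) + 0.55)^3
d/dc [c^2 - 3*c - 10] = 2*c - 3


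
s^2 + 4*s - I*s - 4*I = (s + 4)*(s - I)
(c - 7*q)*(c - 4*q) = c^2 - 11*c*q + 28*q^2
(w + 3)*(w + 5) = w^2 + 8*w + 15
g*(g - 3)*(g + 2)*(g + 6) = g^4 + 5*g^3 - 12*g^2 - 36*g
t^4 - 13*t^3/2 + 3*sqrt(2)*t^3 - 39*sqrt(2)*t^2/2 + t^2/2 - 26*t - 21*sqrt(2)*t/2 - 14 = (t - 7)*(t + 1/2)*(t + sqrt(2))*(t + 2*sqrt(2))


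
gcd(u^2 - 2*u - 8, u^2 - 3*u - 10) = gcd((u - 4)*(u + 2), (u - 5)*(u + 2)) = u + 2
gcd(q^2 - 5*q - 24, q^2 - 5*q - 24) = q^2 - 5*q - 24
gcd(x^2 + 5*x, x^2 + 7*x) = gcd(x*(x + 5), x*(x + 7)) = x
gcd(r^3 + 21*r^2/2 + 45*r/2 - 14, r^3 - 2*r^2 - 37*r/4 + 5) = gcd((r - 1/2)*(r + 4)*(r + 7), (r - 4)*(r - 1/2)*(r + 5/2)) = r - 1/2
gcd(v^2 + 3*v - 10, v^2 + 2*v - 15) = v + 5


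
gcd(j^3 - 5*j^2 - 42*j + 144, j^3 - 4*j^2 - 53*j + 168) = j^2 - 11*j + 24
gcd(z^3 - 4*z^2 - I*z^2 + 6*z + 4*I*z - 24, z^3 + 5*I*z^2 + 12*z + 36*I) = z^2 - I*z + 6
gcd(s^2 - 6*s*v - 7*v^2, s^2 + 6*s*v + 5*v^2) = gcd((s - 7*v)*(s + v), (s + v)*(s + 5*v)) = s + v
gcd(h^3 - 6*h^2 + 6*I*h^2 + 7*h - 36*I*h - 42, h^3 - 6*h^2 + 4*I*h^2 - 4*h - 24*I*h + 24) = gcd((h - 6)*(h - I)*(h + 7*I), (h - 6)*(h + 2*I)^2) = h - 6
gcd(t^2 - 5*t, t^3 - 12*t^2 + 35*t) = t^2 - 5*t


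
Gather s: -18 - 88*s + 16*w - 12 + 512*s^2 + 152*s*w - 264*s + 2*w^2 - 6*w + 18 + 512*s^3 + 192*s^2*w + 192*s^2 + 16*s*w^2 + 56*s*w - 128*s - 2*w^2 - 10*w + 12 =512*s^3 + s^2*(192*w + 704) + s*(16*w^2 + 208*w - 480)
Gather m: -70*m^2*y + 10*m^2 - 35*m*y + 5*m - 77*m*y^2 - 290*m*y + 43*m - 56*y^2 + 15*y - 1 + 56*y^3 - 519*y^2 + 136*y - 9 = m^2*(10 - 70*y) + m*(-77*y^2 - 325*y + 48) + 56*y^3 - 575*y^2 + 151*y - 10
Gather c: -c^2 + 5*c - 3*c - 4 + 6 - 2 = -c^2 + 2*c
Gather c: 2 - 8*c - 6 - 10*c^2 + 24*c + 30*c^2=20*c^2 + 16*c - 4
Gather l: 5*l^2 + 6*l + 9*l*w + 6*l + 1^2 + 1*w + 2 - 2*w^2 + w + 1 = 5*l^2 + l*(9*w + 12) - 2*w^2 + 2*w + 4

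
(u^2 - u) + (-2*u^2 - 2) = -u^2 - u - 2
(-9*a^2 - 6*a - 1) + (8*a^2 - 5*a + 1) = -a^2 - 11*a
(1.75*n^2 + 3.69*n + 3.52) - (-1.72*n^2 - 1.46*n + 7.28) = 3.47*n^2 + 5.15*n - 3.76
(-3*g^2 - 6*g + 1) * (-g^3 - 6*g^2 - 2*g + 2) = 3*g^5 + 24*g^4 + 41*g^3 - 14*g + 2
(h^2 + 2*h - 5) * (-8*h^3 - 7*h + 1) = -8*h^5 - 16*h^4 + 33*h^3 - 13*h^2 + 37*h - 5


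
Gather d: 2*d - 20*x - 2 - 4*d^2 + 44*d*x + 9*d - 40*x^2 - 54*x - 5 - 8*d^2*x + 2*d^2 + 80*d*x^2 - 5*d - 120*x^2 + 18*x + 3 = d^2*(-8*x - 2) + d*(80*x^2 + 44*x + 6) - 160*x^2 - 56*x - 4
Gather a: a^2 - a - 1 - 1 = a^2 - a - 2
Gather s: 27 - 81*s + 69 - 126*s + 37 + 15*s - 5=128 - 192*s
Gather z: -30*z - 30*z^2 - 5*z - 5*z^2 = -35*z^2 - 35*z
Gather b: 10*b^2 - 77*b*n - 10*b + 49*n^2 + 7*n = 10*b^2 + b*(-77*n - 10) + 49*n^2 + 7*n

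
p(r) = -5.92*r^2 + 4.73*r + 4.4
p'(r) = 4.73 - 11.84*r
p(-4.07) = -112.92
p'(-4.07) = 52.92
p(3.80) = -63.11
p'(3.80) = -40.26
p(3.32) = -45.15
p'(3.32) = -34.58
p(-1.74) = -21.75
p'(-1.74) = 25.33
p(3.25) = -42.76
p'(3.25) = -33.75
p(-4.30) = -125.40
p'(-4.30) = 55.64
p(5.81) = -167.95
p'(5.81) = -64.06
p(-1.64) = -19.28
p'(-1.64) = 24.15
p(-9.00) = -517.69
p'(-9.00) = 111.29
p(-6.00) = -237.10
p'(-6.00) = 75.77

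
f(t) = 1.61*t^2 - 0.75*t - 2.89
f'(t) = 3.22*t - 0.75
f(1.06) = -1.88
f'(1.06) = 2.66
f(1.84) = 1.18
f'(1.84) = 5.17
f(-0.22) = -2.65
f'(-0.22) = -1.46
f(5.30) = 38.36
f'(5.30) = 16.32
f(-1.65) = 2.73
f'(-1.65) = -6.06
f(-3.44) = 18.74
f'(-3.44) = -11.83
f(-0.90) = -0.91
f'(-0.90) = -3.65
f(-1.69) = 2.98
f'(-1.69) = -6.19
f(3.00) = 9.35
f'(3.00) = 8.91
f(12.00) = 219.95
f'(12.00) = 37.89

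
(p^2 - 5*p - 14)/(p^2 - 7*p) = (p + 2)/p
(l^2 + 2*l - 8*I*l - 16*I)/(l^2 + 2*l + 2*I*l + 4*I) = (l - 8*I)/(l + 2*I)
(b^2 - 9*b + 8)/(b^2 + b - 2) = (b - 8)/(b + 2)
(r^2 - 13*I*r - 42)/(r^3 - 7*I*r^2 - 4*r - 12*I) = (r - 7*I)/(r^2 - I*r + 2)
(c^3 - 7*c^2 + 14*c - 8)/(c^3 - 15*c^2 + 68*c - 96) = (c^2 - 3*c + 2)/(c^2 - 11*c + 24)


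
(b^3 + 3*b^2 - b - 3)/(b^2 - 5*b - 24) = (b^2 - 1)/(b - 8)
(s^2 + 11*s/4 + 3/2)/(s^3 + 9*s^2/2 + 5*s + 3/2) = (4*s^2 + 11*s + 6)/(2*(2*s^3 + 9*s^2 + 10*s + 3))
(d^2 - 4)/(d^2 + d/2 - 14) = 2*(d^2 - 4)/(2*d^2 + d - 28)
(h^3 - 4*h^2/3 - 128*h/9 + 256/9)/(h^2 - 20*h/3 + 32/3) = (3*h^2 + 4*h - 32)/(3*(h - 4))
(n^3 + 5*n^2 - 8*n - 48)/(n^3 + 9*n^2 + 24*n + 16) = (n - 3)/(n + 1)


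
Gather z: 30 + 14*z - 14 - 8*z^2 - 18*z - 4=-8*z^2 - 4*z + 12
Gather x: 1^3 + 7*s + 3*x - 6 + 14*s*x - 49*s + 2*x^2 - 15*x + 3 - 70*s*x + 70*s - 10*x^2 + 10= 28*s - 8*x^2 + x*(-56*s - 12) + 8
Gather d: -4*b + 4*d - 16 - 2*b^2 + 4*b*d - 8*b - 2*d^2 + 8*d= -2*b^2 - 12*b - 2*d^2 + d*(4*b + 12) - 16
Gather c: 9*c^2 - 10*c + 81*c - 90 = 9*c^2 + 71*c - 90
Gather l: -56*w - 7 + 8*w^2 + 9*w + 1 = 8*w^2 - 47*w - 6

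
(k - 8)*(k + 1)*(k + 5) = k^3 - 2*k^2 - 43*k - 40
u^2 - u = u*(u - 1)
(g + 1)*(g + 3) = g^2 + 4*g + 3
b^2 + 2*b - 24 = (b - 4)*(b + 6)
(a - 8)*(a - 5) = a^2 - 13*a + 40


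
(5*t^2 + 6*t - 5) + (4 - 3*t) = 5*t^2 + 3*t - 1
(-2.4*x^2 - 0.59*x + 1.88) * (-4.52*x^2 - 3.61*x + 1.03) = 10.848*x^4 + 11.3308*x^3 - 8.8397*x^2 - 7.3945*x + 1.9364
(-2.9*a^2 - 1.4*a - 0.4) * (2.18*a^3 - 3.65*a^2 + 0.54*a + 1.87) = -6.322*a^5 + 7.533*a^4 + 2.672*a^3 - 4.719*a^2 - 2.834*a - 0.748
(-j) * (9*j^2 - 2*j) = -9*j^3 + 2*j^2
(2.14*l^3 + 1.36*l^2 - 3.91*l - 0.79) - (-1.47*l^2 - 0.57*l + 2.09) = 2.14*l^3 + 2.83*l^2 - 3.34*l - 2.88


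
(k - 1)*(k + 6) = k^2 + 5*k - 6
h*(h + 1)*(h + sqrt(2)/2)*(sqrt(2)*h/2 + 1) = sqrt(2)*h^4/2 + sqrt(2)*h^3/2 + 3*h^3/2 + sqrt(2)*h^2/2 + 3*h^2/2 + sqrt(2)*h/2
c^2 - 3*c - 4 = (c - 4)*(c + 1)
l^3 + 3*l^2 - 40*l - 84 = (l - 6)*(l + 2)*(l + 7)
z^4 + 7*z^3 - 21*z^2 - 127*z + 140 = (z - 4)*(z - 1)*(z + 5)*(z + 7)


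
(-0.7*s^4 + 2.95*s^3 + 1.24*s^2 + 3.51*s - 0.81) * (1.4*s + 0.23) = -0.98*s^5 + 3.969*s^4 + 2.4145*s^3 + 5.1992*s^2 - 0.3267*s - 0.1863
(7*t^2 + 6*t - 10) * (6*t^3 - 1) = 42*t^5 + 36*t^4 - 60*t^3 - 7*t^2 - 6*t + 10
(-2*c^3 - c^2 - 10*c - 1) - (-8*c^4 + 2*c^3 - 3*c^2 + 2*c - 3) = 8*c^4 - 4*c^3 + 2*c^2 - 12*c + 2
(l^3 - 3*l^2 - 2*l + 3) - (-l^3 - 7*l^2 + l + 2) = 2*l^3 + 4*l^2 - 3*l + 1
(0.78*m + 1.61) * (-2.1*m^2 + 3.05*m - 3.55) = -1.638*m^3 - 1.002*m^2 + 2.1415*m - 5.7155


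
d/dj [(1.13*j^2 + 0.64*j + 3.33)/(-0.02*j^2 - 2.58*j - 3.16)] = (-2.9026*j^2 - 7.0084*j + 6.569)/(0.0004*j^4 + 0.1032*j^3 + 6.7828*j^2 + 16.3056*j + 9.9856)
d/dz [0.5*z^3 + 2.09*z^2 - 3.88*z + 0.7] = 1.5*z^2 + 4.18*z - 3.88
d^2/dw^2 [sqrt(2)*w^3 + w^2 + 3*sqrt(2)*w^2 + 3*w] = 6*sqrt(2)*w + 2 + 6*sqrt(2)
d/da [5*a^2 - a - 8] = 10*a - 1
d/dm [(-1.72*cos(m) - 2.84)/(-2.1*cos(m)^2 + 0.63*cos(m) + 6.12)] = (3.612*cos(m)^2 + 11.928*cos(m) + 8.7372)*sin(m)/(4.41*cos(m)^4 - 2.646*cos(m)^3 - 25.3071*cos(m)^2 + 7.7112*cos(m) + 37.4544)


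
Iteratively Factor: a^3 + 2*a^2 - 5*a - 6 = (a + 3)*(a^2 - a - 2) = (a + 1)*(a + 3)*(a - 2)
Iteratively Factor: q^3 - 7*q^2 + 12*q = (q)*(q^2 - 7*q + 12) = q*(q - 4)*(q - 3)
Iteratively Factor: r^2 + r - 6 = (r - 2)*(r + 3)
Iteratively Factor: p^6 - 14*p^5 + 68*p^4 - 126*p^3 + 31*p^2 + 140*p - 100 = (p - 2)*(p^5 - 12*p^4 + 44*p^3 - 38*p^2 - 45*p + 50) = (p - 2)^2*(p^4 - 10*p^3 + 24*p^2 + 10*p - 25) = (p - 5)*(p - 2)^2*(p^3 - 5*p^2 - p + 5) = (p - 5)*(p - 2)^2*(p + 1)*(p^2 - 6*p + 5) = (p - 5)^2*(p - 2)^2*(p + 1)*(p - 1)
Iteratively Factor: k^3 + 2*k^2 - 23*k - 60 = (k + 3)*(k^2 - k - 20) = (k + 3)*(k + 4)*(k - 5)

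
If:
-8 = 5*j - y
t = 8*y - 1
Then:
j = y/5 - 8/5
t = 8*y - 1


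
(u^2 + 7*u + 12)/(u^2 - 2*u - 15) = (u + 4)/(u - 5)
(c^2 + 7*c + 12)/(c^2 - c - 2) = (c^2 + 7*c + 12)/(c^2 - c - 2)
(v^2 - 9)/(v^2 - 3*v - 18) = (v - 3)/(v - 6)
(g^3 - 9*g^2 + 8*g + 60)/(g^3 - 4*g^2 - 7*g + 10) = (g - 6)/(g - 1)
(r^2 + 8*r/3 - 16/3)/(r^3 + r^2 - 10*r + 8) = (r - 4/3)/(r^2 - 3*r + 2)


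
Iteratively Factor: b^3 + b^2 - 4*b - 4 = (b - 2)*(b^2 + 3*b + 2) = (b - 2)*(b + 1)*(b + 2)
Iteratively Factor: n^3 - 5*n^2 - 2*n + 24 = (n + 2)*(n^2 - 7*n + 12) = (n - 4)*(n + 2)*(n - 3)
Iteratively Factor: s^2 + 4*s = (s)*(s + 4)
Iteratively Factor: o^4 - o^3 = (o)*(o^3 - o^2) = o*(o - 1)*(o^2) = o^2*(o - 1)*(o)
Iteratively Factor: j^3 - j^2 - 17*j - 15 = (j - 5)*(j^2 + 4*j + 3) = (j - 5)*(j + 1)*(j + 3)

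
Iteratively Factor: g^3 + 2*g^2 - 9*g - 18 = (g - 3)*(g^2 + 5*g + 6) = (g - 3)*(g + 2)*(g + 3)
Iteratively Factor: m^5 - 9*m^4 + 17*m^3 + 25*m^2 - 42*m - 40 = (m - 4)*(m^4 - 5*m^3 - 3*m^2 + 13*m + 10) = (m - 4)*(m + 1)*(m^3 - 6*m^2 + 3*m + 10) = (m - 4)*(m + 1)^2*(m^2 - 7*m + 10) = (m - 5)*(m - 4)*(m + 1)^2*(m - 2)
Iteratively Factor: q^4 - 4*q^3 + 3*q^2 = (q)*(q^3 - 4*q^2 + 3*q) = q^2*(q^2 - 4*q + 3) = q^2*(q - 1)*(q - 3)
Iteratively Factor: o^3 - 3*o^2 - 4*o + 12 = (o - 3)*(o^2 - 4) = (o - 3)*(o - 2)*(o + 2)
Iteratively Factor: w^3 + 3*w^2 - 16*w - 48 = (w + 4)*(w^2 - w - 12) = (w - 4)*(w + 4)*(w + 3)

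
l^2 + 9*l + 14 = (l + 2)*(l + 7)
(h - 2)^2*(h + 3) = h^3 - h^2 - 8*h + 12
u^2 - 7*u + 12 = (u - 4)*(u - 3)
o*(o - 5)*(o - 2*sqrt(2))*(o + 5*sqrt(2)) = o^4 - 5*o^3 + 3*sqrt(2)*o^3 - 15*sqrt(2)*o^2 - 20*o^2 + 100*o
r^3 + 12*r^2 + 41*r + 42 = (r + 2)*(r + 3)*(r + 7)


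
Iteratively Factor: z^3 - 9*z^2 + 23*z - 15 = (z - 5)*(z^2 - 4*z + 3) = (z - 5)*(z - 1)*(z - 3)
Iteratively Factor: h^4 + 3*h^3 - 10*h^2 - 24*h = (h - 3)*(h^3 + 6*h^2 + 8*h) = h*(h - 3)*(h^2 + 6*h + 8) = h*(h - 3)*(h + 2)*(h + 4)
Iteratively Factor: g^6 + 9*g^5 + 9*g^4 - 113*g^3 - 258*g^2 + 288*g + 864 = (g + 3)*(g^5 + 6*g^4 - 9*g^3 - 86*g^2 + 288) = (g + 3)*(g + 4)*(g^4 + 2*g^3 - 17*g^2 - 18*g + 72) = (g + 3)*(g + 4)^2*(g^3 - 2*g^2 - 9*g + 18) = (g - 3)*(g + 3)*(g + 4)^2*(g^2 + g - 6) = (g - 3)*(g + 3)^2*(g + 4)^2*(g - 2)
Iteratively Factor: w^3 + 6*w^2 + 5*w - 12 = (w - 1)*(w^2 + 7*w + 12) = (w - 1)*(w + 4)*(w + 3)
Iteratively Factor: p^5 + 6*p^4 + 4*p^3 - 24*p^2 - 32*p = (p - 2)*(p^4 + 8*p^3 + 20*p^2 + 16*p) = (p - 2)*(p + 2)*(p^3 + 6*p^2 + 8*p) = (p - 2)*(p + 2)*(p + 4)*(p^2 + 2*p) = p*(p - 2)*(p + 2)*(p + 4)*(p + 2)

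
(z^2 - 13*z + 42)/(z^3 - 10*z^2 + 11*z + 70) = (z - 6)/(z^2 - 3*z - 10)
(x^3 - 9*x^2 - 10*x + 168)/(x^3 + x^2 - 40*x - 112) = (x - 6)/(x + 4)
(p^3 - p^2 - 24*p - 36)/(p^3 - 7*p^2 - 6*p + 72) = (p + 2)/(p - 4)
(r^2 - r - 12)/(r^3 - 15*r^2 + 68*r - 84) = (r^2 - r - 12)/(r^3 - 15*r^2 + 68*r - 84)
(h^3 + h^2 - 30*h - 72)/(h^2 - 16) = (h^2 - 3*h - 18)/(h - 4)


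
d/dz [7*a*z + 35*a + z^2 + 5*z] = 7*a + 2*z + 5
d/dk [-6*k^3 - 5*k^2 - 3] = 2*k*(-9*k - 5)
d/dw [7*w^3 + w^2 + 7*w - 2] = 21*w^2 + 2*w + 7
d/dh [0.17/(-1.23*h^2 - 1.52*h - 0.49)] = (0.4182*h + 0.2584)/(1.23*h^2 + 1.52*h + 0.49)^2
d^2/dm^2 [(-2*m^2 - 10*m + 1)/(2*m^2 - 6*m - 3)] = 8*(-16*m^3 - 6*m^2 - 54*m + 51)/(8*m^6 - 72*m^5 + 180*m^4 - 270*m^2 - 162*m - 27)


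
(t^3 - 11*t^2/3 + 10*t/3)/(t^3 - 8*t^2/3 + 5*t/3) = (t - 2)/(t - 1)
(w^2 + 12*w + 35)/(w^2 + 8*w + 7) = (w + 5)/(w + 1)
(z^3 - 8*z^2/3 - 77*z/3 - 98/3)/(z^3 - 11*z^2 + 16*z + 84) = (z + 7/3)/(z - 6)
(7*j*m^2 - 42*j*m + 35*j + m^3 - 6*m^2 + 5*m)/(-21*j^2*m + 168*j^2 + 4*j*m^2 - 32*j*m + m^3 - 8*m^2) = (-m^2 + 6*m - 5)/(3*j*m - 24*j - m^2 + 8*m)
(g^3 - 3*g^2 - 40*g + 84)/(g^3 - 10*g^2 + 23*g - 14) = (g + 6)/(g - 1)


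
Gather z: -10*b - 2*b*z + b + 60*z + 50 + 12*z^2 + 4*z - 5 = -9*b + 12*z^2 + z*(64 - 2*b) + 45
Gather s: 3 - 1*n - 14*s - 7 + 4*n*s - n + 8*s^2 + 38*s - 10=-2*n + 8*s^2 + s*(4*n + 24) - 14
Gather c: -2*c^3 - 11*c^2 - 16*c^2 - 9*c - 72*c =-2*c^3 - 27*c^2 - 81*c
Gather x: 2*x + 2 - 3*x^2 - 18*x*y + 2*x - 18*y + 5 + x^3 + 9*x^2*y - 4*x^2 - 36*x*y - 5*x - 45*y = x^3 + x^2*(9*y - 7) + x*(-54*y - 1) - 63*y + 7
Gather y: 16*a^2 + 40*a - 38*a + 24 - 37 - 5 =16*a^2 + 2*a - 18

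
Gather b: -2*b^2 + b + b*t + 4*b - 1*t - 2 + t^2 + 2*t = -2*b^2 + b*(t + 5) + t^2 + t - 2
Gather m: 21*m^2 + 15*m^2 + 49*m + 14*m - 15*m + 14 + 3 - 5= 36*m^2 + 48*m + 12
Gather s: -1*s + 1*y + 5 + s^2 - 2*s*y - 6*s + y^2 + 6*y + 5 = s^2 + s*(-2*y - 7) + y^2 + 7*y + 10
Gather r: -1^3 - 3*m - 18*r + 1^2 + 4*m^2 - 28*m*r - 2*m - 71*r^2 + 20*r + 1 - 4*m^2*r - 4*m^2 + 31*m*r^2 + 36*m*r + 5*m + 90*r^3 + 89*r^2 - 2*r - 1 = 90*r^3 + r^2*(31*m + 18) + r*(-4*m^2 + 8*m)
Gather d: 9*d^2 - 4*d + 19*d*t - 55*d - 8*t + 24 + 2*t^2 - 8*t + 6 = 9*d^2 + d*(19*t - 59) + 2*t^2 - 16*t + 30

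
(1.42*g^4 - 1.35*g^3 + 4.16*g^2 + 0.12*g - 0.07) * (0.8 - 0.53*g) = -0.7526*g^5 + 1.8515*g^4 - 3.2848*g^3 + 3.2644*g^2 + 0.1331*g - 0.056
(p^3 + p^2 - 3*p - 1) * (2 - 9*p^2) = -9*p^5 - 9*p^4 + 29*p^3 + 11*p^2 - 6*p - 2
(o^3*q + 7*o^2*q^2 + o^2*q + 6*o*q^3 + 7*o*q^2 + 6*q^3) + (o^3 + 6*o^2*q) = o^3*q + o^3 + 7*o^2*q^2 + 7*o^2*q + 6*o*q^3 + 7*o*q^2 + 6*q^3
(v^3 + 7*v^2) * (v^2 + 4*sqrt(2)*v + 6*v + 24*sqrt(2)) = v^5 + 4*sqrt(2)*v^4 + 13*v^4 + 42*v^3 + 52*sqrt(2)*v^3 + 168*sqrt(2)*v^2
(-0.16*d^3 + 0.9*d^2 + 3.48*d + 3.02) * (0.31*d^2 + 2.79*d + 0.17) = -0.0496*d^5 - 0.1674*d^4 + 3.5626*d^3 + 10.7984*d^2 + 9.0174*d + 0.5134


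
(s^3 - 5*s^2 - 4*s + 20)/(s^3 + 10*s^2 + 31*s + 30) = (s^2 - 7*s + 10)/(s^2 + 8*s + 15)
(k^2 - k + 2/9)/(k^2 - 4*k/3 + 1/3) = (k - 2/3)/(k - 1)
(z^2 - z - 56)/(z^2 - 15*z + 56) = (z + 7)/(z - 7)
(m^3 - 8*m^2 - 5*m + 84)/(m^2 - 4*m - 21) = m - 4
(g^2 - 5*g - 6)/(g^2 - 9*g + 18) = (g + 1)/(g - 3)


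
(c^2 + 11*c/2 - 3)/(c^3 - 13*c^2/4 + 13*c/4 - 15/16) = 8*(c + 6)/(8*c^2 - 22*c + 15)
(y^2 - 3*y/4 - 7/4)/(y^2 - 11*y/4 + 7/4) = (y + 1)/(y - 1)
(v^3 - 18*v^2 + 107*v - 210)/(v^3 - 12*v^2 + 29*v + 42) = (v - 5)/(v + 1)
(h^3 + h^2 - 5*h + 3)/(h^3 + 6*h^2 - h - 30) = (h^2 - 2*h + 1)/(h^2 + 3*h - 10)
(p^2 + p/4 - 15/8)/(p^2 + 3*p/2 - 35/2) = (8*p^2 + 2*p - 15)/(4*(2*p^2 + 3*p - 35))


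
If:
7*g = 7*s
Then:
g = s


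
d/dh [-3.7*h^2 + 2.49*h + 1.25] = 2.49 - 7.4*h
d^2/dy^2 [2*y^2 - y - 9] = 4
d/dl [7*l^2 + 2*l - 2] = 14*l + 2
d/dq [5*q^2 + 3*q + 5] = 10*q + 3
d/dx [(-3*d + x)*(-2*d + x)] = -5*d + 2*x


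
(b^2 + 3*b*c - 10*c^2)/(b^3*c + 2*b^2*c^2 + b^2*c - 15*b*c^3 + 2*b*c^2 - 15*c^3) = (b - 2*c)/(c*(b^2 - 3*b*c + b - 3*c))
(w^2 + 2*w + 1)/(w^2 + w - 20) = (w^2 + 2*w + 1)/(w^2 + w - 20)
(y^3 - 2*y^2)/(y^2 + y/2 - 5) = 2*y^2/(2*y + 5)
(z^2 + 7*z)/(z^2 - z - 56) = z/(z - 8)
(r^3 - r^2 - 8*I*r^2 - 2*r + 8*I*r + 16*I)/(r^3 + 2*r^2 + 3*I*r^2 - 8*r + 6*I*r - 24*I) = (r^2 + r*(1 - 8*I) - 8*I)/(r^2 + r*(4 + 3*I) + 12*I)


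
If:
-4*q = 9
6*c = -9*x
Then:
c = -3*x/2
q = -9/4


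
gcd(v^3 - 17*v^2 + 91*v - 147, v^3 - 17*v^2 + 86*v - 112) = v - 7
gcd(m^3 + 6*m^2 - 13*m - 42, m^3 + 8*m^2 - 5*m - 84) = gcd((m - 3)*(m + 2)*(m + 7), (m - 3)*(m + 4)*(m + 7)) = m^2 + 4*m - 21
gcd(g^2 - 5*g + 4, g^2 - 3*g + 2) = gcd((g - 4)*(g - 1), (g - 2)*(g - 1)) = g - 1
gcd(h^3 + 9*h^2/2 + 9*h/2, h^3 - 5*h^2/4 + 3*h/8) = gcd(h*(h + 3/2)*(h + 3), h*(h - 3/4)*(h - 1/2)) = h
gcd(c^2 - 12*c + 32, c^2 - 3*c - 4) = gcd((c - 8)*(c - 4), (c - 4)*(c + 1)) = c - 4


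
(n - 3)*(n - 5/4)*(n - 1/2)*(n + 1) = n^4 - 15*n^3/4 + 9*n^2/8 + 4*n - 15/8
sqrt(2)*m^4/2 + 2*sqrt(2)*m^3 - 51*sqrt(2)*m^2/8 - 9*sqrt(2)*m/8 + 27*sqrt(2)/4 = (m - 3/2)^2*(m + 6)*(sqrt(2)*m/2 + sqrt(2)/2)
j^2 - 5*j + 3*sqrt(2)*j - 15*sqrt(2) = (j - 5)*(j + 3*sqrt(2))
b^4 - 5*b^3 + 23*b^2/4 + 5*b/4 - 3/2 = (b - 3)*(b - 2)*(b - 1/2)*(b + 1/2)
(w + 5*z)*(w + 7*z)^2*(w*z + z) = w^4*z + 19*w^3*z^2 + w^3*z + 119*w^2*z^3 + 19*w^2*z^2 + 245*w*z^4 + 119*w*z^3 + 245*z^4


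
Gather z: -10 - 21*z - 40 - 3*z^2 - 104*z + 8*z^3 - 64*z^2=8*z^3 - 67*z^2 - 125*z - 50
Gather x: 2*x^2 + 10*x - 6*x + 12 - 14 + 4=2*x^2 + 4*x + 2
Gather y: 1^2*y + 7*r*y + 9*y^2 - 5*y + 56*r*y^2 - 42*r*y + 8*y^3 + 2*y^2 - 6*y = 8*y^3 + y^2*(56*r + 11) + y*(-35*r - 10)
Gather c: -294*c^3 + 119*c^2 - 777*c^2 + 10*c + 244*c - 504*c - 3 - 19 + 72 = -294*c^3 - 658*c^2 - 250*c + 50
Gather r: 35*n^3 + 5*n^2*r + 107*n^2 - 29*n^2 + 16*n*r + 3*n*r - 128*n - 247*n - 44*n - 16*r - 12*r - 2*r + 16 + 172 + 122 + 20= 35*n^3 + 78*n^2 - 419*n + r*(5*n^2 + 19*n - 30) + 330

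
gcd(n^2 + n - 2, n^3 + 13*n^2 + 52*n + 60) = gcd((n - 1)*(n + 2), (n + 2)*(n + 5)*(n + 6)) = n + 2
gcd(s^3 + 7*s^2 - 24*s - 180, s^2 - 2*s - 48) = s + 6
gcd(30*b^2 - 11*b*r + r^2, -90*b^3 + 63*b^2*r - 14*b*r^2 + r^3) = 30*b^2 - 11*b*r + r^2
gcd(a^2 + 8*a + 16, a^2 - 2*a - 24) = a + 4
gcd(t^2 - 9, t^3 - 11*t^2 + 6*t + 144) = t + 3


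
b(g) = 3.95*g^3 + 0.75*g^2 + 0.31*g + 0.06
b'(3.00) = 111.46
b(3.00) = 114.39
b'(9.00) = 973.66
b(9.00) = 2943.15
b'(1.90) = 45.94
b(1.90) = 30.45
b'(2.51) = 78.73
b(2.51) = 68.03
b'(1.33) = 23.27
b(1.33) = 11.09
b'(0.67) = 6.63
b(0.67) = 1.79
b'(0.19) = 1.02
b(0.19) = 0.17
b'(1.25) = 20.70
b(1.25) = 9.33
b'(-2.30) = 59.55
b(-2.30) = -44.75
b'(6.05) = 443.12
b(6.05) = 904.10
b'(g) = 11.85*g^2 + 1.5*g + 0.31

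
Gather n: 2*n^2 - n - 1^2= 2*n^2 - n - 1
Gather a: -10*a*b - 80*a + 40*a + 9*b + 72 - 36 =a*(-10*b - 40) + 9*b + 36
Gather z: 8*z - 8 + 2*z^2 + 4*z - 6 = 2*z^2 + 12*z - 14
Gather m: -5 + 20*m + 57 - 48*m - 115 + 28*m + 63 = 0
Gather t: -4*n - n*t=-n*t - 4*n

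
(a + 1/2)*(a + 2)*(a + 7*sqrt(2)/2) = a^3 + 5*a^2/2 + 7*sqrt(2)*a^2/2 + a + 35*sqrt(2)*a/4 + 7*sqrt(2)/2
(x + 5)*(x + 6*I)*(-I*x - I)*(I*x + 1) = x^4 + 6*x^3 + 5*I*x^3 + 11*x^2 + 30*I*x^2 + 36*x + 25*I*x + 30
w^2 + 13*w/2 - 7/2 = (w - 1/2)*(w + 7)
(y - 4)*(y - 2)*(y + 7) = y^3 + y^2 - 34*y + 56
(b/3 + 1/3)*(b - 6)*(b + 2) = b^3/3 - b^2 - 16*b/3 - 4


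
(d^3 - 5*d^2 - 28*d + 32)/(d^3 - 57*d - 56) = (d^2 + 3*d - 4)/(d^2 + 8*d + 7)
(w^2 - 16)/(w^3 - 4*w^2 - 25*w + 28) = (w - 4)/(w^2 - 8*w + 7)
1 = 1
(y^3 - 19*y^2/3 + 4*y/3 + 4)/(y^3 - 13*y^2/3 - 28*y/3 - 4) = (y - 1)/(y + 1)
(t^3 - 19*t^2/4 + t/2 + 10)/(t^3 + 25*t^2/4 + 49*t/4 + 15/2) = (t^2 - 6*t + 8)/(t^2 + 5*t + 6)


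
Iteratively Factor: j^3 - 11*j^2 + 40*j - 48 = (j - 4)*(j^2 - 7*j + 12) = (j - 4)*(j - 3)*(j - 4)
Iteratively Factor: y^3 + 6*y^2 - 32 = (y + 4)*(y^2 + 2*y - 8) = (y - 2)*(y + 4)*(y + 4)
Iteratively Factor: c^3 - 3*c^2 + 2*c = (c)*(c^2 - 3*c + 2) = c*(c - 2)*(c - 1)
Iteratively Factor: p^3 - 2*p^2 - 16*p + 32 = (p + 4)*(p^2 - 6*p + 8) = (p - 2)*(p + 4)*(p - 4)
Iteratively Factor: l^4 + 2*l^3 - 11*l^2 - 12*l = (l - 3)*(l^3 + 5*l^2 + 4*l) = l*(l - 3)*(l^2 + 5*l + 4) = l*(l - 3)*(l + 4)*(l + 1)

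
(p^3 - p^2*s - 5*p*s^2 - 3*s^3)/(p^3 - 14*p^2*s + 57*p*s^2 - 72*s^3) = (p^2 + 2*p*s + s^2)/(p^2 - 11*p*s + 24*s^2)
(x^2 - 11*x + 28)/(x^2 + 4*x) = (x^2 - 11*x + 28)/(x*(x + 4))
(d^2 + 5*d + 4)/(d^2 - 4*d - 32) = (d + 1)/(d - 8)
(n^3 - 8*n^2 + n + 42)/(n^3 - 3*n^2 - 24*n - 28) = (n - 3)/(n + 2)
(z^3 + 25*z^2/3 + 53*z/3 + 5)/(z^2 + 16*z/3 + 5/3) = z + 3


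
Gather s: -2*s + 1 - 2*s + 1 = 2 - 4*s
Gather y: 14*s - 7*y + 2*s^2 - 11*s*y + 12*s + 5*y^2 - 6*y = 2*s^2 + 26*s + 5*y^2 + y*(-11*s - 13)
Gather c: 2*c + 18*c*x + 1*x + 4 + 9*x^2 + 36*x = c*(18*x + 2) + 9*x^2 + 37*x + 4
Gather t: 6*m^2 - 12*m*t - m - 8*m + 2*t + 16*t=6*m^2 - 9*m + t*(18 - 12*m)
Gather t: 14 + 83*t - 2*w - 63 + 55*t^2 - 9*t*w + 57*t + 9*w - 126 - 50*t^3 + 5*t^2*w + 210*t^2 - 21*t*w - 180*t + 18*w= -50*t^3 + t^2*(5*w + 265) + t*(-30*w - 40) + 25*w - 175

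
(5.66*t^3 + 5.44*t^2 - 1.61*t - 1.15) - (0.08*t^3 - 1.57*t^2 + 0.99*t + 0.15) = 5.58*t^3 + 7.01*t^2 - 2.6*t - 1.3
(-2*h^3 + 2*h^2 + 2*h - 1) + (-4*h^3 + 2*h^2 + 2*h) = -6*h^3 + 4*h^2 + 4*h - 1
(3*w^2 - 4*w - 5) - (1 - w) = 3*w^2 - 3*w - 6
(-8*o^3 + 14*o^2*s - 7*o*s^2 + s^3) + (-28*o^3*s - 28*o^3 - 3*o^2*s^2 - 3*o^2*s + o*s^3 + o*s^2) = -28*o^3*s - 36*o^3 - 3*o^2*s^2 + 11*o^2*s + o*s^3 - 6*o*s^2 + s^3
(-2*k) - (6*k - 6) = 6 - 8*k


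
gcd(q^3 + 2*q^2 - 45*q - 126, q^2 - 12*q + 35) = q - 7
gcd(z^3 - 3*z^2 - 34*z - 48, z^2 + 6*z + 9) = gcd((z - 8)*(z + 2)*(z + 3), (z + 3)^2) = z + 3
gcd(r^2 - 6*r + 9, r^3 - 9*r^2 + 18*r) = r - 3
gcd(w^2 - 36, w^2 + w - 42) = w - 6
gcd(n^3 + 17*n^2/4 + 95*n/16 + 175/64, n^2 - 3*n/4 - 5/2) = n + 5/4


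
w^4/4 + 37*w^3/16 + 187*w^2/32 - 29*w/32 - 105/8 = (w/4 + 1)*(w - 5/4)*(w + 3)*(w + 7/2)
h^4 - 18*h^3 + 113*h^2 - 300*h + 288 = (h - 8)*(h - 4)*(h - 3)^2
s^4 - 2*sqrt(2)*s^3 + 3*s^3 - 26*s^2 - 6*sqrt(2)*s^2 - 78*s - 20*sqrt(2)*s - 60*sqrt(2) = (s + 3)*(s - 5*sqrt(2))*(s + sqrt(2))*(s + 2*sqrt(2))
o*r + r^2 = r*(o + r)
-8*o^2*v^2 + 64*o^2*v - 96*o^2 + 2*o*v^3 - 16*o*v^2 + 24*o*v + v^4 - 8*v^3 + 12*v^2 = (-2*o + v)*(4*o + v)*(v - 6)*(v - 2)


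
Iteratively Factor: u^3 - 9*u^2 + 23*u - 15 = (u - 3)*(u^2 - 6*u + 5) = (u - 5)*(u - 3)*(u - 1)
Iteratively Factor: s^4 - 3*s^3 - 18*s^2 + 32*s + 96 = (s + 2)*(s^3 - 5*s^2 - 8*s + 48) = (s + 2)*(s + 3)*(s^2 - 8*s + 16) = (s - 4)*(s + 2)*(s + 3)*(s - 4)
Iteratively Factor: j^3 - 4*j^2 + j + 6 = (j - 3)*(j^2 - j - 2) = (j - 3)*(j + 1)*(j - 2)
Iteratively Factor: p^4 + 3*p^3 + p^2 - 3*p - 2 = (p + 2)*(p^3 + p^2 - p - 1) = (p - 1)*(p + 2)*(p^2 + 2*p + 1) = (p - 1)*(p + 1)*(p + 2)*(p + 1)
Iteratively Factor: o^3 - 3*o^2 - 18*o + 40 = (o - 5)*(o^2 + 2*o - 8) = (o - 5)*(o - 2)*(o + 4)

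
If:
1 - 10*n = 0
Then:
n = 1/10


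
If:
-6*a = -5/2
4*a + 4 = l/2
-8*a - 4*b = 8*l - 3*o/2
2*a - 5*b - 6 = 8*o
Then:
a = 5/12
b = -3039/158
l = 34/3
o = 2696/237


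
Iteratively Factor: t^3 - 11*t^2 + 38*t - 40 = (t - 4)*(t^2 - 7*t + 10) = (t - 5)*(t - 4)*(t - 2)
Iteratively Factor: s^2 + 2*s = (s + 2)*(s)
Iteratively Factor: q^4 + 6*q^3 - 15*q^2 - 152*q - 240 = (q + 3)*(q^3 + 3*q^2 - 24*q - 80) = (q + 3)*(q + 4)*(q^2 - q - 20) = (q + 3)*(q + 4)^2*(q - 5)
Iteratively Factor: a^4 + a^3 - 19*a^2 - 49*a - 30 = (a + 2)*(a^3 - a^2 - 17*a - 15) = (a - 5)*(a + 2)*(a^2 + 4*a + 3) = (a - 5)*(a + 1)*(a + 2)*(a + 3)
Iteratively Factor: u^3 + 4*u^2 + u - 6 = (u + 3)*(u^2 + u - 2) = (u + 2)*(u + 3)*(u - 1)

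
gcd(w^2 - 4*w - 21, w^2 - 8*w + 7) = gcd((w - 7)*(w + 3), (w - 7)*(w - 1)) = w - 7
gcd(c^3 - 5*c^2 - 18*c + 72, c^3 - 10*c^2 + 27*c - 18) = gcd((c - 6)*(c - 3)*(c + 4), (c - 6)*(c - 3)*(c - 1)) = c^2 - 9*c + 18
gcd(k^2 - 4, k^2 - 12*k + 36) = 1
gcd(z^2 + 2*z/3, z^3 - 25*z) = z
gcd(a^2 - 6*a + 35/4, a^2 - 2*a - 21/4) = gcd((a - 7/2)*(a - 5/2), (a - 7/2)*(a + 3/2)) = a - 7/2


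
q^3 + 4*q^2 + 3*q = q*(q + 1)*(q + 3)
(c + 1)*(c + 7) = c^2 + 8*c + 7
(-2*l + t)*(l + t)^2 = -2*l^3 - 3*l^2*t + t^3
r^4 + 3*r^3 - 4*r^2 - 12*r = r*(r - 2)*(r + 2)*(r + 3)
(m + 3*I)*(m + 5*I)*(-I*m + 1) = -I*m^3 + 9*m^2 + 23*I*m - 15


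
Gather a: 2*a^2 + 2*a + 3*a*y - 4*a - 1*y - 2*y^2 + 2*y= 2*a^2 + a*(3*y - 2) - 2*y^2 + y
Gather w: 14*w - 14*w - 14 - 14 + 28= 0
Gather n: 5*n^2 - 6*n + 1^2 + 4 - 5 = 5*n^2 - 6*n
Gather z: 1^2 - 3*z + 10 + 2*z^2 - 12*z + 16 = 2*z^2 - 15*z + 27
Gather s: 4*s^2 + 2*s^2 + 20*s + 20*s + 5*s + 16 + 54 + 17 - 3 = 6*s^2 + 45*s + 84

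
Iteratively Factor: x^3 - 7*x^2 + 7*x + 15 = (x - 5)*(x^2 - 2*x - 3) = (x - 5)*(x + 1)*(x - 3)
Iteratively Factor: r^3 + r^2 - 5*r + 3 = (r - 1)*(r^2 + 2*r - 3) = (r - 1)^2*(r + 3)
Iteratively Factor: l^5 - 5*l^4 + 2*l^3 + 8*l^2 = (l + 1)*(l^4 - 6*l^3 + 8*l^2) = l*(l + 1)*(l^3 - 6*l^2 + 8*l) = l*(l - 4)*(l + 1)*(l^2 - 2*l) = l*(l - 4)*(l - 2)*(l + 1)*(l)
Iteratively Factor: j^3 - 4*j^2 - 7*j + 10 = (j - 5)*(j^2 + j - 2) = (j - 5)*(j + 2)*(j - 1)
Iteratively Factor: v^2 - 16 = (v + 4)*(v - 4)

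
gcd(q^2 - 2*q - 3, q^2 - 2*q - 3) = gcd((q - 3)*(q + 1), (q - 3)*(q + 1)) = q^2 - 2*q - 3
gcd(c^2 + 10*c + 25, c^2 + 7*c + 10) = c + 5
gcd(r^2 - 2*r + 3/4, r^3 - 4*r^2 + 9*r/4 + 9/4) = r - 3/2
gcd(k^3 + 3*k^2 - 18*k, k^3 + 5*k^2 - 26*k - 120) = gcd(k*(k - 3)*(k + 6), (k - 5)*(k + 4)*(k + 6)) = k + 6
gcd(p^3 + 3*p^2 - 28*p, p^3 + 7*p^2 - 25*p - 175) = p + 7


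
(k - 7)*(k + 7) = k^2 - 49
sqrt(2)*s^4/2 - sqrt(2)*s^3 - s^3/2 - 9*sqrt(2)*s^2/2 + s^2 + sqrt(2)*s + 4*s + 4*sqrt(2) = (s - 4)*(s - sqrt(2))*(s + sqrt(2)/2)*(sqrt(2)*s/2 + sqrt(2))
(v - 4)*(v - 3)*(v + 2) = v^3 - 5*v^2 - 2*v + 24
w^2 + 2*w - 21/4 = (w - 3/2)*(w + 7/2)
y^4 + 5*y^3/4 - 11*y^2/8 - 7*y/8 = y*(y - 1)*(y + 1/2)*(y + 7/4)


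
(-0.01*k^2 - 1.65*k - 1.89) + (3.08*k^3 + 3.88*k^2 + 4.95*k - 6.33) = 3.08*k^3 + 3.87*k^2 + 3.3*k - 8.22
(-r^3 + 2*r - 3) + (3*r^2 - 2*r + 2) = -r^3 + 3*r^2 - 1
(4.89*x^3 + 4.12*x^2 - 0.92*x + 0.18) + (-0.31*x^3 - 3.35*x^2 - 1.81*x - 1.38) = 4.58*x^3 + 0.77*x^2 - 2.73*x - 1.2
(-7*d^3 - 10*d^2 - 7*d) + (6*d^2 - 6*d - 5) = -7*d^3 - 4*d^2 - 13*d - 5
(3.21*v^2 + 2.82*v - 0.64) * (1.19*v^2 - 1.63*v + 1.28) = 3.8199*v^4 - 1.8765*v^3 - 1.2494*v^2 + 4.6528*v - 0.8192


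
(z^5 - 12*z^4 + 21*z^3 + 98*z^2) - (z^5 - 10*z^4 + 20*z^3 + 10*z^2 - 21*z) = -2*z^4 + z^3 + 88*z^2 + 21*z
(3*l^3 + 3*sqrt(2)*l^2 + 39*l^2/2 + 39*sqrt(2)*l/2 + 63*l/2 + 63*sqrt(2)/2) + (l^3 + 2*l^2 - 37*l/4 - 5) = 4*l^3 + 3*sqrt(2)*l^2 + 43*l^2/2 + 89*l/4 + 39*sqrt(2)*l/2 - 5 + 63*sqrt(2)/2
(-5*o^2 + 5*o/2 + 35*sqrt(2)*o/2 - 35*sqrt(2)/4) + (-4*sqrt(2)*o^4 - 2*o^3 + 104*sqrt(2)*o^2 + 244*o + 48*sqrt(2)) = -4*sqrt(2)*o^4 - 2*o^3 - 5*o^2 + 104*sqrt(2)*o^2 + 35*sqrt(2)*o/2 + 493*o/2 + 157*sqrt(2)/4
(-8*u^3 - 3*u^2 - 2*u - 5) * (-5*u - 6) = 40*u^4 + 63*u^3 + 28*u^2 + 37*u + 30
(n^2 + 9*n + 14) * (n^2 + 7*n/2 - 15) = n^4 + 25*n^3/2 + 61*n^2/2 - 86*n - 210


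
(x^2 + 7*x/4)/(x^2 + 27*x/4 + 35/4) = x/(x + 5)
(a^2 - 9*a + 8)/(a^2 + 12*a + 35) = (a^2 - 9*a + 8)/(a^2 + 12*a + 35)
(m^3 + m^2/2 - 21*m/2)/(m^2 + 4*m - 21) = m*(2*m + 7)/(2*(m + 7))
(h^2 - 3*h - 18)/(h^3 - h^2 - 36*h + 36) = (h + 3)/(h^2 + 5*h - 6)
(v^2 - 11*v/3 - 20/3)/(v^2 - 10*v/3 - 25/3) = (3*v + 4)/(3*v + 5)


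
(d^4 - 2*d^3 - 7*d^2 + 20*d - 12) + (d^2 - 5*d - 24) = d^4 - 2*d^3 - 6*d^2 + 15*d - 36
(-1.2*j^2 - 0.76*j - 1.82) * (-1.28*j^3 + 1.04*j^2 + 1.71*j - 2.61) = 1.536*j^5 - 0.2752*j^4 - 0.5128*j^3 - 0.0604000000000005*j^2 - 1.1286*j + 4.7502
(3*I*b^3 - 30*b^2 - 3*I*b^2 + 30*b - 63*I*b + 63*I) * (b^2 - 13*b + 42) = 3*I*b^5 - 30*b^4 - 42*I*b^4 + 420*b^3 + 102*I*b^3 - 1650*b^2 + 756*I*b^2 + 1260*b - 3465*I*b + 2646*I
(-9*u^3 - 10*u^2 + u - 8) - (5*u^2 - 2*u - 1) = -9*u^3 - 15*u^2 + 3*u - 7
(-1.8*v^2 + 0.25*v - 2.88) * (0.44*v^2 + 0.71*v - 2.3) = -0.792*v^4 - 1.168*v^3 + 3.0503*v^2 - 2.6198*v + 6.624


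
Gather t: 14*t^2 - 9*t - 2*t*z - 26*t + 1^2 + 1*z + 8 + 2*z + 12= 14*t^2 + t*(-2*z - 35) + 3*z + 21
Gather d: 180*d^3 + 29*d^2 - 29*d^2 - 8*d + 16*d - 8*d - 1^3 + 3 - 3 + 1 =180*d^3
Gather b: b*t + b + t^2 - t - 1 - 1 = b*(t + 1) + t^2 - t - 2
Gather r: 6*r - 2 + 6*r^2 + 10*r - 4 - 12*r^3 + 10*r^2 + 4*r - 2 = -12*r^3 + 16*r^2 + 20*r - 8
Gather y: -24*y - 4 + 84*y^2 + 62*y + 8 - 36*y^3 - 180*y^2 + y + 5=-36*y^3 - 96*y^2 + 39*y + 9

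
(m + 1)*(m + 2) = m^2 + 3*m + 2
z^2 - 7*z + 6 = (z - 6)*(z - 1)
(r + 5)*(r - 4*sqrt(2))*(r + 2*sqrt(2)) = r^3 - 2*sqrt(2)*r^2 + 5*r^2 - 16*r - 10*sqrt(2)*r - 80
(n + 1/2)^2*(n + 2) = n^3 + 3*n^2 + 9*n/4 + 1/2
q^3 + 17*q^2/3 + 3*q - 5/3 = (q - 1/3)*(q + 1)*(q + 5)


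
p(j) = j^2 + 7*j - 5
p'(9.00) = 25.00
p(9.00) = 139.00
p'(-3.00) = 1.00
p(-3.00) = -17.00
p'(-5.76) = -4.52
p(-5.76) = -12.14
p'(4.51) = 16.02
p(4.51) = 46.91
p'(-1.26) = 4.48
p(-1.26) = -12.23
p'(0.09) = 7.18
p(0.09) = -4.36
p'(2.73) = 12.46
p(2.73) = 21.56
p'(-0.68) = 5.64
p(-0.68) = -9.30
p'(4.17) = 15.34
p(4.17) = 41.58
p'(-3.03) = 0.94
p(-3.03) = -17.03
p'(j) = 2*j + 7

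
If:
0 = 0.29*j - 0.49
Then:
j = 1.69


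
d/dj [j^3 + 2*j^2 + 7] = j*(3*j + 4)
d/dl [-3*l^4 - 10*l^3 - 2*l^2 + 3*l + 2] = -12*l^3 - 30*l^2 - 4*l + 3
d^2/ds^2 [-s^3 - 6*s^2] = -6*s - 12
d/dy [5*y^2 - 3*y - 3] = 10*y - 3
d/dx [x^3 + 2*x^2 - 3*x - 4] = 3*x^2 + 4*x - 3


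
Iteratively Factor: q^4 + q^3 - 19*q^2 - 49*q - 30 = (q + 3)*(q^3 - 2*q^2 - 13*q - 10) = (q + 2)*(q + 3)*(q^2 - 4*q - 5) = (q + 1)*(q + 2)*(q + 3)*(q - 5)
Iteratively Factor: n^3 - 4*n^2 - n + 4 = (n - 4)*(n^2 - 1) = (n - 4)*(n + 1)*(n - 1)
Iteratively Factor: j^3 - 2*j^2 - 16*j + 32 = (j - 4)*(j^2 + 2*j - 8) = (j - 4)*(j + 4)*(j - 2)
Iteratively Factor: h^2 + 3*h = (h)*(h + 3)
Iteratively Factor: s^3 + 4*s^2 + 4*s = (s + 2)*(s^2 + 2*s) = s*(s + 2)*(s + 2)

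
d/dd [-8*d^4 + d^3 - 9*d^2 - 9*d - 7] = -32*d^3 + 3*d^2 - 18*d - 9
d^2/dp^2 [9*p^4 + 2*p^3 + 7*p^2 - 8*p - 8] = 108*p^2 + 12*p + 14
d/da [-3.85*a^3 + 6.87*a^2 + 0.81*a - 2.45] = -11.55*a^2 + 13.74*a + 0.81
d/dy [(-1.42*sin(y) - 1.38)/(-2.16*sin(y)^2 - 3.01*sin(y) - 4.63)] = (-3.0672*sin(y)^2 - 5.9616*sin(y) + 2.4208)*cos(y)/(4.6656*sin(y)^4 + 13.0032*sin(y)^3 + 29.0617*sin(y)^2 + 27.8726*sin(y) + 21.4369)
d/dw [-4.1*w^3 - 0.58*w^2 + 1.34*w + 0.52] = -12.3*w^2 - 1.16*w + 1.34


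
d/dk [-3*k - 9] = -3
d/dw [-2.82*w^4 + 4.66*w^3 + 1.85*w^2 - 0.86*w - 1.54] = -11.28*w^3 + 13.98*w^2 + 3.7*w - 0.86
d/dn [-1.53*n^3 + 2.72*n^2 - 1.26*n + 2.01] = -4.59*n^2 + 5.44*n - 1.26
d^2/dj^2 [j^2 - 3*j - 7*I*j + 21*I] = 2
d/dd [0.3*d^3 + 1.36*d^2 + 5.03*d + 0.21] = 0.9*d^2 + 2.72*d + 5.03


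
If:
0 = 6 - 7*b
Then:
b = 6/7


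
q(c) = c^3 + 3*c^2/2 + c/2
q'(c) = 3*c^2 + 3*c + 1/2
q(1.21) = 4.57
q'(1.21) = 8.52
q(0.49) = 0.72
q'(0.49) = 2.69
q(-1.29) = -0.30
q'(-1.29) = 1.62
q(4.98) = 163.20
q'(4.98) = 89.84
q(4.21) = 103.31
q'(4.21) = 66.30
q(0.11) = 0.07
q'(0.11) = 0.87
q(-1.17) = -0.13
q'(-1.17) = 1.10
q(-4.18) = -48.92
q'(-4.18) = 40.38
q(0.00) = 0.00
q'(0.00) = 0.50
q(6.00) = 273.00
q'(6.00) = 126.50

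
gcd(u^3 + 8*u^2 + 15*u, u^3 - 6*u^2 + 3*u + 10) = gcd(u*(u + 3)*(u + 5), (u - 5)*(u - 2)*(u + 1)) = 1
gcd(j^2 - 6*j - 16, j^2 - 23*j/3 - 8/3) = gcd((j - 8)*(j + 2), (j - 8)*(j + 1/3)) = j - 8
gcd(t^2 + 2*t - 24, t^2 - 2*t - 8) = t - 4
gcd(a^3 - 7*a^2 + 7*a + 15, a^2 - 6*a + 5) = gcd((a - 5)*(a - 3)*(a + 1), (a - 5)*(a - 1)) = a - 5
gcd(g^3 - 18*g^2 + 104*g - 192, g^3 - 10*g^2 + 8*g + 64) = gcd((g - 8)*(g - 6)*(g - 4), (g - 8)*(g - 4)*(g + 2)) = g^2 - 12*g + 32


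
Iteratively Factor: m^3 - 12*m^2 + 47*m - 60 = (m - 3)*(m^2 - 9*m + 20) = (m - 5)*(m - 3)*(m - 4)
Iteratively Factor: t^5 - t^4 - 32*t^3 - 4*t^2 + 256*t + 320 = (t + 2)*(t^4 - 3*t^3 - 26*t^2 + 48*t + 160) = (t + 2)*(t + 4)*(t^3 - 7*t^2 + 2*t + 40) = (t + 2)^2*(t + 4)*(t^2 - 9*t + 20) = (t - 5)*(t + 2)^2*(t + 4)*(t - 4)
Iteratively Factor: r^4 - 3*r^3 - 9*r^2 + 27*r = (r - 3)*(r^3 - 9*r) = (r - 3)^2*(r^2 + 3*r) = (r - 3)^2*(r + 3)*(r)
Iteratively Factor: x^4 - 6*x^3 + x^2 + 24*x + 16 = (x - 4)*(x^3 - 2*x^2 - 7*x - 4) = (x - 4)*(x + 1)*(x^2 - 3*x - 4) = (x - 4)^2*(x + 1)*(x + 1)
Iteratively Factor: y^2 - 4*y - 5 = (y + 1)*(y - 5)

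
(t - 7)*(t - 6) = t^2 - 13*t + 42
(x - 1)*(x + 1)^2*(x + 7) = x^4 + 8*x^3 + 6*x^2 - 8*x - 7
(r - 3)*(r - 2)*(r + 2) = r^3 - 3*r^2 - 4*r + 12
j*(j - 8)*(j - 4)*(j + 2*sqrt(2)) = j^4 - 12*j^3 + 2*sqrt(2)*j^3 - 24*sqrt(2)*j^2 + 32*j^2 + 64*sqrt(2)*j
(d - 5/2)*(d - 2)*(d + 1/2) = d^3 - 4*d^2 + 11*d/4 + 5/2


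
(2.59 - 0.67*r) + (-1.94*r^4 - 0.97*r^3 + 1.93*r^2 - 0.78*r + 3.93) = -1.94*r^4 - 0.97*r^3 + 1.93*r^2 - 1.45*r + 6.52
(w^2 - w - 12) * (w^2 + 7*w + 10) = w^4 + 6*w^3 - 9*w^2 - 94*w - 120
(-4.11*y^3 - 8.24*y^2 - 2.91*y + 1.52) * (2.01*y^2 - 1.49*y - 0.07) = -8.2611*y^5 - 10.4385*y^4 + 6.7162*y^3 + 7.9679*y^2 - 2.0611*y - 0.1064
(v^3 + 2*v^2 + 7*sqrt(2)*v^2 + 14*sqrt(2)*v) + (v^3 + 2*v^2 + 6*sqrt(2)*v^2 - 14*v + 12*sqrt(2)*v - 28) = 2*v^3 + 4*v^2 + 13*sqrt(2)*v^2 - 14*v + 26*sqrt(2)*v - 28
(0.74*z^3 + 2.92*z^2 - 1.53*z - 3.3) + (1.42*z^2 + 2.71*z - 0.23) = 0.74*z^3 + 4.34*z^2 + 1.18*z - 3.53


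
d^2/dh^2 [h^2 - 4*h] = 2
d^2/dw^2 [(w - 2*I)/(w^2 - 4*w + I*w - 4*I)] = 2*((w - 2*I)*(2*w - 4 + I)^2 + (-3*w + 4 + I)*(w^2 - 4*w + I*w - 4*I))/(w^2 - 4*w + I*w - 4*I)^3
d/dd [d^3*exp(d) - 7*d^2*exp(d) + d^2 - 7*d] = d^3*exp(d) - 4*d^2*exp(d) - 14*d*exp(d) + 2*d - 7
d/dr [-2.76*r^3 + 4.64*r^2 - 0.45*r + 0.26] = -8.28*r^2 + 9.28*r - 0.45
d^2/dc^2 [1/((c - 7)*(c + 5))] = 2*((c - 7)^2 + (c - 7)*(c + 5) + (c + 5)^2)/((c - 7)^3*(c + 5)^3)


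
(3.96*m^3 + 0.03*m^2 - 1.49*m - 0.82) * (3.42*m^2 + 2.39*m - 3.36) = 13.5432*m^5 + 9.567*m^4 - 18.3297*m^3 - 6.4663*m^2 + 3.0466*m + 2.7552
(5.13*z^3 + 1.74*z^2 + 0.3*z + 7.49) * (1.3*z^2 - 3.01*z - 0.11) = 6.669*z^5 - 13.1793*z^4 - 5.4117*z^3 + 8.6426*z^2 - 22.5779*z - 0.8239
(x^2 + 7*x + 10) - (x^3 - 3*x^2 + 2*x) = -x^3 + 4*x^2 + 5*x + 10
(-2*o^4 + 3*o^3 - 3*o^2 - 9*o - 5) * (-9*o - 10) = 18*o^5 - 7*o^4 - 3*o^3 + 111*o^2 + 135*o + 50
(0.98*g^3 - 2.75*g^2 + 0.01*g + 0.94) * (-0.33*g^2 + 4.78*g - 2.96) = -0.3234*g^5 + 5.5919*g^4 - 16.0491*g^3 + 7.8776*g^2 + 4.4636*g - 2.7824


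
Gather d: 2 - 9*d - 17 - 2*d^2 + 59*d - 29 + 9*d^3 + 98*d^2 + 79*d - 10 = 9*d^3 + 96*d^2 + 129*d - 54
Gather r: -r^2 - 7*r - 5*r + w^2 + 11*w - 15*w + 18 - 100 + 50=-r^2 - 12*r + w^2 - 4*w - 32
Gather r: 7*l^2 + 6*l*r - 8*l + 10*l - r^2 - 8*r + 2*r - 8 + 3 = 7*l^2 + 2*l - r^2 + r*(6*l - 6) - 5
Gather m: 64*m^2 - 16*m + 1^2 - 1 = 64*m^2 - 16*m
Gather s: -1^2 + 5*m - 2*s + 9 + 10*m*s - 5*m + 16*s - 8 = s*(10*m + 14)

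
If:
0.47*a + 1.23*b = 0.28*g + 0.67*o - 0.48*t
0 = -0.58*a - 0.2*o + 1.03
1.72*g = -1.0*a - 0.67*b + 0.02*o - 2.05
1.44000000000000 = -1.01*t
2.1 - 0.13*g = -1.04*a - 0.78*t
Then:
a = -1.25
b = 5.27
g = -2.41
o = 8.78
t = -1.43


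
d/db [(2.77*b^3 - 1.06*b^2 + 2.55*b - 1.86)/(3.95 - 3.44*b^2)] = (-9.5288*b^4 + 41.5965*b^2 - 21.1708*b + 10.0725)/(11.8336*b^4 - 27.176*b^2 + 15.6025)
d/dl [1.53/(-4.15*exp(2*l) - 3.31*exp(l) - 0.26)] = (12.699*exp(l) + 5.0643)*exp(l)/(4.15*exp(2*l) + 3.31*exp(l) + 0.26)^2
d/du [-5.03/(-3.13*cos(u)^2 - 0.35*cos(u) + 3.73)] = (31.4878*cos(u) + 1.7605)*sin(u)/(3.13*cos(u)^2 + 0.35*cos(u) - 3.73)^2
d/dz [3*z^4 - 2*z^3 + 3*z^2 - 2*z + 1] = 12*z^3 - 6*z^2 + 6*z - 2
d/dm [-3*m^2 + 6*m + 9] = 6 - 6*m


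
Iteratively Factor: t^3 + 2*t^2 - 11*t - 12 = (t + 4)*(t^2 - 2*t - 3) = (t - 3)*(t + 4)*(t + 1)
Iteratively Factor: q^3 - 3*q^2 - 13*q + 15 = (q - 5)*(q^2 + 2*q - 3) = (q - 5)*(q + 3)*(q - 1)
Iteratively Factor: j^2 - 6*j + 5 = (j - 5)*(j - 1)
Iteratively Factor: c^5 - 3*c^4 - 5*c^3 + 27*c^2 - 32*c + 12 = (c + 3)*(c^4 - 6*c^3 + 13*c^2 - 12*c + 4) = (c - 1)*(c + 3)*(c^3 - 5*c^2 + 8*c - 4) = (c - 1)^2*(c + 3)*(c^2 - 4*c + 4) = (c - 2)*(c - 1)^2*(c + 3)*(c - 2)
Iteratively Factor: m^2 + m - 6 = (m + 3)*(m - 2)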